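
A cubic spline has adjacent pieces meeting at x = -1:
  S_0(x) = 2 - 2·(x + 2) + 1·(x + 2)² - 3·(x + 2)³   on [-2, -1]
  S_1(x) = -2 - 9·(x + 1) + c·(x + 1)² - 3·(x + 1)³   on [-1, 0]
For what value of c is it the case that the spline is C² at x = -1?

S_0''(x) = 2 - 18·(x + 2), so S_0''(-1) = -16. On the right, S_1''(-1) = 2c, so c = -8.

-8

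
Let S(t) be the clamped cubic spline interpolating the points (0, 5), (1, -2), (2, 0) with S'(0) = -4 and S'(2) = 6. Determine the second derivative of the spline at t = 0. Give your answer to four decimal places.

Let M_i = S''(x_i). Step sizes h_i = 1, 1; slopes of the chords Δ_i = (y_(i+1) - y_i)/h_i = -7, 2.
  1·M_0 + 4·M_1 + 1·M_2 = 6(Δ_1 - Δ_0) = 54
Clamped end conditions give two more equations: 2h_0·M_0 + h_0·M_1 = 6(Δ_0 - S'(0)) = -18 and h_1·M_1 + 2h_1·M_2 = 6(S'(2) - Δ_1) = 24.
Forward elimination and back-substitution give M_0 = -35/2, M_1 = 17, M_2 = 7/2.

-17.5000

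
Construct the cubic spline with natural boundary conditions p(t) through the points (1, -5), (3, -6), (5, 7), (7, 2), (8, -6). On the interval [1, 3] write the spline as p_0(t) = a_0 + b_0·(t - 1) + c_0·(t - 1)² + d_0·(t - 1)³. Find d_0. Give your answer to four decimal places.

Put M_i = p'' at the i-th knot. Here h = (2, 2, 2, 1) and Δ = (-1/2, 13/2, -5/2, -8), so the interior equations h_(i-1)·M_(i-1) + 2(h_(i-1)+h_i)·M_i + h_i·M_(i+1) = 6(Δ_i − Δ_(i-1)) read
  2·M_0 + 8·M_1 + 2·M_2 = 6(Δ_1 - Δ_0) = 42
  2·M_1 + 8·M_2 + 2·M_3 = 6(Δ_2 - Δ_1) = -54
  2·M_2 + 6·M_3 + 1·M_4 = 6(Δ_3 - Δ_2) = -33
Natural end conditions: M_0 = M_4 = 0.
Forward elimination and back-substitution give M_0 = 0, M_1 = 591/82, M_2 = -321/41, M_3 = -237/82, M_4 = 0.
On [1, 3], with p_0(t) = a_0 + b_0·(t - 1) + c_0·(t - 1)² + d_0·(t - 1)³: c_0 = M_0/2 = 0, d_0 = (M_1 - M_0)/(6h_0) = 197/328, b_0 = Δ_0 - h_0(2M_0 + M_1)/6 = -119/41.

0.6006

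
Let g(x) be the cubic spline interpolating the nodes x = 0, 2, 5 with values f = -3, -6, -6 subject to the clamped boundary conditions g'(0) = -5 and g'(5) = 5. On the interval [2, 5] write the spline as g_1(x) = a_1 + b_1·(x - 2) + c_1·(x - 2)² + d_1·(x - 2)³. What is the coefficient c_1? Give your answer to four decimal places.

-1.1000

With M_i denoting the second derivative at x_i, h_i = 2, 3, and Δ_i = (y_(i+1) − y_i)/h_i = -3/2, 0:
  2·M_0 + 10·M_1 + 3·M_2 = 6(Δ_1 - Δ_0) = 9
Clamped end conditions give two more equations: 2h_0·M_0 + h_0·M_1 = 6(Δ_0 - g'(0)) = 21 and h_1·M_1 + 2h_1·M_2 = 6(g'(5) - Δ_1) = 30.
Forward elimination and back-substitution give M_0 = 127/20, M_1 = -11/5, M_2 = 61/10.
On [2, 5], with g_1(x) = a_1 + b_1·(x - 2) + c_1·(x - 2)² + d_1·(x - 2)³: c_1 = M_1/2 = -11/10, d_1 = (M_2 - M_1)/(6h_1) = 83/180, b_1 = Δ_1 - h_1(2M_1 + M_2)/6 = -17/20.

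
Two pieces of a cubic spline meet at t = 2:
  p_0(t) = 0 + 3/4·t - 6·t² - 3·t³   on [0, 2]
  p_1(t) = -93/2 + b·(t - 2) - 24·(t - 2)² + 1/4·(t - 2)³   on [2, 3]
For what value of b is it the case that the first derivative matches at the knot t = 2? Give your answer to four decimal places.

p_0'(t) = 3/4 - 12·t - 9·t², so p_0'(2) = -237/4. On the right, p_1'(2) = b, so b = -237/4.

-59.2500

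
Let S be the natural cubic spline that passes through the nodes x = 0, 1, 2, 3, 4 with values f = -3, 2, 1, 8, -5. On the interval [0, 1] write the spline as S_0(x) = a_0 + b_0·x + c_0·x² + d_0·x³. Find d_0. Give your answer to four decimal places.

Let M_i = S''(x_i). Step sizes h_i = 1, 1, 1, 1; slopes of the chords Δ_i = (y_(i+1) - y_i)/h_i = 5, -1, 7, -13.
  1·M_0 + 4·M_1 + 1·M_2 = 6(Δ_1 - Δ_0) = -36
  1·M_1 + 4·M_2 + 1·M_3 = 6(Δ_2 - Δ_1) = 48
  1·M_2 + 4·M_3 + 1·M_4 = 6(Δ_3 - Δ_2) = -120
Natural end conditions: M_0 = M_4 = 0.
Forward elimination and back-substitution give M_0 = 0, M_1 = -213/14, M_2 = 174/7, M_3 = -507/14, M_4 = 0.
On [0, 1], with S_0(x) = a_0 + b_0·x + c_0·x² + d_0·x³: c_0 = M_0/2 = 0, d_0 = (M_1 - M_0)/(6h_0) = -71/28, b_0 = Δ_0 - h_0(2M_0 + M_1)/6 = 211/28.

-2.5357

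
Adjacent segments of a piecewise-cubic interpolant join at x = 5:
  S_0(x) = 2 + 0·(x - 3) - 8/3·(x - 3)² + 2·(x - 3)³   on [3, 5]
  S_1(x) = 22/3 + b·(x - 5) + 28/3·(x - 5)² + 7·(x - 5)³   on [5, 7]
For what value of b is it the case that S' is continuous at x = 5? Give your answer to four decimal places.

13.3333

S_0'(x) = 0 - 16/3·(x - 3) + 6·(x - 3)², so S_0'(5) = 40/3. On the right, S_1'(5) = b, so b = 40/3.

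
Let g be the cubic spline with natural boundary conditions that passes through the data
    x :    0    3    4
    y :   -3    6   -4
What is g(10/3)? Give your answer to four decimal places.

Put M_i = g'' at the i-th knot. Here h = (3, 1) and Δ = (3, -10), so the interior equations h_(i-1)·M_(i-1) + 2(h_(i-1)+h_i)·M_i + h_i·M_(i+1) = 6(Δ_i − Δ_(i-1)) read
  3·M_0 + 8·M_1 + 1·M_2 = 6(Δ_1 - Δ_0) = -78
Natural end conditions: M_0 = M_2 = 0.
Solving: M_0 = 0, M_1 = -39/4, M_2 = 0.
On [3, 4], g(x) = 6 - 27/4·(x - 3) - 39/8·(x - 3)² + 13/8·(x - 3)³.
With (x - 3) = 1/3: g(10/3) = 353/108.

3.2685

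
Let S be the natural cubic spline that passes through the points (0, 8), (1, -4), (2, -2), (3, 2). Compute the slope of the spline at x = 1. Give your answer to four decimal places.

Let m_i = S''(x_i). Step sizes h_i = 1, 1, 1; slopes of the chords Δ_i = (y_(i+1) - y_i)/h_i = -12, 2, 4.
  1·m_0 + 4·m_1 + 1·m_2 = 6(Δ_1 - Δ_0) = 84
  1·m_1 + 4·m_2 + 1·m_3 = 6(Δ_2 - Δ_1) = 12
Natural end conditions: m_0 = m_3 = 0.
Forward elimination and back-substitution give m_0 = 0, m_1 = 108/5, m_2 = -12/5, m_3 = 0.
On [1, 2], S'(x) = b_1 + 2c_1·(x - 1) + 3d_1·(x - 1)² with b_1 = Δ_1 - h_1(2m_1 + m_2)/6 = -24/5, c_1 = m_1/2 = 54/5, d_1 = (m_2 - m_1)/(6h_1) = -4. So S'(1) = -24/5.

-4.8000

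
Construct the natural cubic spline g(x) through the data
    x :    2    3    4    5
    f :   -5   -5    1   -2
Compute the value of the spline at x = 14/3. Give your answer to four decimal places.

-0.1704

Let m_i = g''(x_i). Step sizes h_i = 1, 1, 1; slopes of the chords Δ_i = (y_(i+1) - y_i)/h_i = 0, 6, -3.
  1·m_0 + 4·m_1 + 1·m_2 = 6(Δ_1 - Δ_0) = 36
  1·m_1 + 4·m_2 + 1·m_3 = 6(Δ_2 - Δ_1) = -54
Natural end conditions: m_0 = m_3 = 0.
Forward elimination and back-substitution give m_0 = 0, m_1 = 66/5, m_2 = -84/5, m_3 = 0.
On [4, 5], g(x) = 1 + 13/5·(x - 4) - 42/5·(x - 4)² + 14/5·(x - 4)³.
With (x - 4) = 2/3: g(14/3) = -23/135.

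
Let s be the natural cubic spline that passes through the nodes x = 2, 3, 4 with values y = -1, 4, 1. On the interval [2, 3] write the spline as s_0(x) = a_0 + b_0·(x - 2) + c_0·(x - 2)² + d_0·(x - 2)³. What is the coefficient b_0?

Write m_i for s''(x_i). With h_i = 1, 1 and divided differences Δ_i = 5, -3, the continuity of s' gives the tridiagonal system
  1·m_0 + 4·m_1 + 1·m_2 = 6(Δ_1 - Δ_0) = -48
Natural end conditions: m_0 = m_2 = 0.
Solving the tridiagonal system: m_0 = 0, m_1 = -12, m_2 = 0.
On [2, 3], with s_0(x) = a_0 + b_0·(x - 2) + c_0·(x - 2)² + d_0·(x - 2)³: c_0 = m_0/2 = 0, d_0 = (m_1 - m_0)/(6h_0) = -2, b_0 = Δ_0 - h_0(2m_0 + m_1)/6 = 7.

7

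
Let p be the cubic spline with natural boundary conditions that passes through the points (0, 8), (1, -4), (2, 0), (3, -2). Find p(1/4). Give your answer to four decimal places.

Write σ_i for p''(x_i). With h_i = 1, 1, 1 and divided differences Δ_i = -12, 4, -2, the continuity of p' gives the tridiagonal system
  1·σ_0 + 4·σ_1 + 1·σ_2 = 6(Δ_1 - Δ_0) = 96
  1·σ_1 + 4·σ_2 + 1·σ_3 = 6(Δ_2 - Δ_1) = -36
Natural end conditions: σ_0 = σ_3 = 0.
Forward elimination and back-substitution give σ_0 = 0, σ_1 = 28, σ_2 = -16, σ_3 = 0.
On [0, 1], p(x) = 8 - 50/3·x + 0·x² + 14/3·x³.
With x = 1/4: p(1/4) = 125/32.

3.9063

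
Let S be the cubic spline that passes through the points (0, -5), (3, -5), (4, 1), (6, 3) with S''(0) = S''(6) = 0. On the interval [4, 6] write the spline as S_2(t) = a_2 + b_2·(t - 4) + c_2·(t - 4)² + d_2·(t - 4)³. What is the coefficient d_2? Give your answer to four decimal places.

0.4894

Put σ_i = S'' at the i-th knot. Here h = (3, 1, 2) and Δ = (0, 6, 1), so the interior equations h_(i-1)·σ_(i-1) + 2(h_(i-1)+h_i)·σ_i + h_i·σ_(i+1) = 6(Δ_i − Δ_(i-1)) read
  3·σ_0 + 8·σ_1 + 1·σ_2 = 6(Δ_1 - Δ_0) = 36
  1·σ_1 + 6·σ_2 + 2·σ_3 = 6(Δ_2 - Δ_1) = -30
Natural end conditions: σ_0 = σ_3 = 0.
Hence σ_0 = 0, σ_1 = 246/47, σ_2 = -276/47, σ_3 = 0.
On [4, 6], with S_2(t) = a_2 + b_2·(t - 4) + c_2·(t - 4)² + d_2·(t - 4)³: c_2 = σ_2/2 = -138/47, d_2 = (σ_3 - σ_2)/(6h_2) = 23/47, b_2 = Δ_2 - h_2(2σ_2 + σ_3)/6 = 231/47.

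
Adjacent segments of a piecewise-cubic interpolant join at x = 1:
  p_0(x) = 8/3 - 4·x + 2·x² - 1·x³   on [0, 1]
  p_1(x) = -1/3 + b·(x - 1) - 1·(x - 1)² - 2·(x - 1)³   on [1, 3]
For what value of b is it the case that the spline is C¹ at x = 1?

p_0'(x) = -4 + 4·x - 3·x², so p_0'(1) = -3. On the right, p_1'(1) = b, so b = -3.

-3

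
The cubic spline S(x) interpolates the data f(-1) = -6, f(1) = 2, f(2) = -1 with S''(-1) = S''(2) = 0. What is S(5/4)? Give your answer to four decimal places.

1.6328

Let σ_i = S''(x_i). Step sizes h_i = 2, 1; slopes of the chords Δ_i = (y_(i+1) - y_i)/h_i = 4, -3.
  2·σ_0 + 6·σ_1 + 1·σ_2 = 6(Δ_1 - Δ_0) = -42
Natural end conditions: σ_0 = σ_2 = 0.
Solving: σ_0 = 0, σ_1 = -7, σ_2 = 0.
On [1, 2], S(x) = 2 - 2/3·(x - 1) - 7/2·(x - 1)² + 7/6·(x - 1)³.
With (x - 1) = 1/4: S(5/4) = 209/128.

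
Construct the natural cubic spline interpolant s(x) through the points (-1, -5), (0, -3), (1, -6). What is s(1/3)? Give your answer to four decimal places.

Write σ_i for s''(x_i). With h_i = 1, 1 and divided differences Δ_i = 2, -3, the continuity of s' gives the tridiagonal system
  1·σ_0 + 4·σ_1 + 1·σ_2 = 6(Δ_1 - Δ_0) = -30
Natural end conditions: σ_0 = σ_2 = 0.
Forward elimination and back-substitution give σ_0 = 0, σ_1 = -15/2, σ_2 = 0.
On [0, 1], s(x) = -3 - 1/2·x - 15/4·x² + 5/4·x³.
With x = 1/3: s(1/3) = -191/54.

-3.5370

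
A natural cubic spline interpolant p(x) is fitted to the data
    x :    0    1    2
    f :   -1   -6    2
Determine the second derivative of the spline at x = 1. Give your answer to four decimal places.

19.5000

Let M_i = p''(x_i). Step sizes h_i = 1, 1; slopes of the chords Δ_i = (y_(i+1) - y_i)/h_i = -5, 8.
  1·M_0 + 4·M_1 + 1·M_2 = 6(Δ_1 - Δ_0) = 78
Natural end conditions: M_0 = M_2 = 0.
Hence M_0 = 0, M_1 = 39/2, M_2 = 0.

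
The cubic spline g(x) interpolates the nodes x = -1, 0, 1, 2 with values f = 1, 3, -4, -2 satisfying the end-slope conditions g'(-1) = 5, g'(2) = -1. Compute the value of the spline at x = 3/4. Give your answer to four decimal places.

Put m_i = g'' at the i-th knot. Here h = (1, 1, 1) and Δ = (2, -7, 2), so the interior equations h_(i-1)·m_(i-1) + 2(h_(i-1)+h_i)·m_i + h_i·m_(i+1) = 6(Δ_i − Δ_(i-1)) read
  1·m_0 + 4·m_1 + 1·m_2 = 6(Δ_1 - Δ_0) = -54
  1·m_1 + 4·m_2 + 1·m_3 = 6(Δ_2 - Δ_1) = 54
Clamped end conditions give two more equations: 2h_0·m_0 + h_0·m_1 = 6(Δ_0 - g'(-1)) = -18 and h_2·m_2 + 2h_2·m_3 = 6(g'(2) - Δ_2) = -18.
Solving: m_0 = 4/5, m_1 = -98/5, m_2 = 118/5, m_3 = -104/5.
On [0, 1], g(x) = 3 - 22/5·x - 49/5·x² + 36/5·x³.
With x = 3/4: g(3/4) = -111/40.

-2.7750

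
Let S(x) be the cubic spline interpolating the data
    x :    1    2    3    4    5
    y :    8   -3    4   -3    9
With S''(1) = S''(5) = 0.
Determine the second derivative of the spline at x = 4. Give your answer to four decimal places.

38.4643

With M_i denoting the second derivative at x_i, h_i = 1, 1, 1, 1, and Δ_i = (y_(i+1) − y_i)/h_i = -11, 7, -7, 12:
  1·M_0 + 4·M_1 + 1·M_2 = 6(Δ_1 - Δ_0) = 108
  1·M_1 + 4·M_2 + 1·M_3 = 6(Δ_2 - Δ_1) = -84
  1·M_2 + 4·M_3 + 1·M_4 = 6(Δ_3 - Δ_2) = 114
Natural end conditions: M_0 = M_4 = 0.
Solving: M_0 = 0, M_1 = 1035/28, M_2 = -279/7, M_3 = 1077/28, M_4 = 0.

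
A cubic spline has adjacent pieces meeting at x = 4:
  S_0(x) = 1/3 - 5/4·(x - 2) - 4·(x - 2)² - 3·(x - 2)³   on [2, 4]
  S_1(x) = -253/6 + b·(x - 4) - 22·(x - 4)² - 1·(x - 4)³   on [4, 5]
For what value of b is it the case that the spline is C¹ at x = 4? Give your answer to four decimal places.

-53.2500

S_0'(x) = -5/4 - 8·(x - 2) - 9·(x - 2)², so S_0'(4) = -213/4. On the right, S_1'(4) = b, so b = -213/4.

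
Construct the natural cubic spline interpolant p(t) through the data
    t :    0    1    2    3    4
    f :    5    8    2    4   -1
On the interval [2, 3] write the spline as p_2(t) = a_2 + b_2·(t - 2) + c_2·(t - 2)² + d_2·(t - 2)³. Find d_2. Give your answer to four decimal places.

-6.0357

Put M_i = p'' at the i-th knot. Here h = (1, 1, 1, 1) and Δ = (3, -6, 2, -5), so the interior equations h_(i-1)·M_(i-1) + 2(h_(i-1)+h_i)·M_i + h_i·M_(i+1) = 6(Δ_i − Δ_(i-1)) read
  1·M_0 + 4·M_1 + 1·M_2 = 6(Δ_1 - Δ_0) = -54
  1·M_1 + 4·M_2 + 1·M_3 = 6(Δ_2 - Δ_1) = 48
  1·M_2 + 4·M_3 + 1·M_4 = 6(Δ_3 - Δ_2) = -42
Natural end conditions: M_0 = M_4 = 0.
Solving: M_0 = 0, M_1 = -261/14, M_2 = 144/7, M_3 = -219/14, M_4 = 0.
On [2, 3], with p_2(t) = a_2 + b_2·(t - 2) + c_2·(t - 2)² + d_2·(t - 2)³: c_2 = M_2/2 = 72/7, d_2 = (M_3 - M_2)/(6h_2) = -169/28, b_2 = Δ_2 - h_2(2M_2 + M_3)/6 = -9/4.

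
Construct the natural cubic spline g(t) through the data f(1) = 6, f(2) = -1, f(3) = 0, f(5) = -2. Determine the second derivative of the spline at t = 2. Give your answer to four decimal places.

With σ_i denoting the second derivative at x_i, h_i = 1, 1, 2, and Δ_i = (y_(i+1) − y_i)/h_i = -7, 1, -1:
  1·σ_0 + 4·σ_1 + 1·σ_2 = 6(Δ_1 - Δ_0) = 48
  1·σ_1 + 6·σ_2 + 2·σ_3 = 6(Δ_2 - Δ_1) = -12
Natural end conditions: σ_0 = σ_3 = 0.
Solving the tridiagonal system: σ_0 = 0, σ_1 = 300/23, σ_2 = -96/23, σ_3 = 0.

13.0435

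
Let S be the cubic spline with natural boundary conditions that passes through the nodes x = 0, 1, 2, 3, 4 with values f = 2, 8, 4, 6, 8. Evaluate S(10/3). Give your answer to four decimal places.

Let M_i = S''(x_i). Step sizes h_i = 1, 1, 1, 1; slopes of the chords Δ_i = (y_(i+1) - y_i)/h_i = 6, -4, 2, 2.
  1·M_0 + 4·M_1 + 1·M_2 = 6(Δ_1 - Δ_0) = -60
  1·M_1 + 4·M_2 + 1·M_3 = 6(Δ_2 - Δ_1) = 36
  1·M_2 + 4·M_3 + 1·M_4 = 6(Δ_3 - Δ_2) = 0
Natural end conditions: M_0 = M_4 = 0.
Solving the tridiagonal system: M_0 = 0, M_1 = -261/14, M_2 = 102/7, M_3 = -51/14, M_4 = 0.
On [3, 4], S(x) = 6 + 45/14·(x - 3) - 51/28·(x - 3)² + 17/28·(x - 3)³.
With (x - 3) = 1/3: S(10/3) = 2605/378.

6.8915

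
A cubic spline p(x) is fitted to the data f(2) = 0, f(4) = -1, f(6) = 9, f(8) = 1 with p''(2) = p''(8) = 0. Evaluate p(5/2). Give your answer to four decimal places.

-1.2188

Write M_i for p''(x_i). With h_i = 2, 2, 2 and divided differences Δ_i = -1/2, 5, -4, the continuity of p' gives the tridiagonal system
  2·M_0 + 8·M_1 + 2·M_2 = 6(Δ_1 - Δ_0) = 33
  2·M_1 + 8·M_2 + 2·M_3 = 6(Δ_2 - Δ_1) = -54
Natural end conditions: M_0 = M_3 = 0.
Solving: M_0 = 0, M_1 = 31/5, M_2 = -83/10, M_3 = 0.
On [2, 4], p(x) = 0 - 77/30·(x - 2) + 0·(x - 2)² + 31/60·(x - 2)³.
With (x - 2) = 1/2: p(5/2) = -39/32.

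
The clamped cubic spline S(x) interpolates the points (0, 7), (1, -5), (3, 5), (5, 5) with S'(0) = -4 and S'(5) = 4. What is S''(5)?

13

Let M_i = S''(x_i). Step sizes h_i = 1, 2, 2; slopes of the chords Δ_i = (y_(i+1) - y_i)/h_i = -12, 5, 0.
  1·M_0 + 6·M_1 + 2·M_2 = 6(Δ_1 - Δ_0) = 102
  2·M_1 + 8·M_2 + 2·M_3 = 6(Δ_2 - Δ_1) = -30
Clamped end conditions give two more equations: 2h_0·M_0 + h_0·M_1 = 6(Δ_0 - S'(0)) = -48 and h_2·M_2 + 2h_2·M_3 = 6(S'(5) - Δ_2) = 24.
Hence M_0 = -38, M_1 = 28, M_2 = -14, M_3 = 13.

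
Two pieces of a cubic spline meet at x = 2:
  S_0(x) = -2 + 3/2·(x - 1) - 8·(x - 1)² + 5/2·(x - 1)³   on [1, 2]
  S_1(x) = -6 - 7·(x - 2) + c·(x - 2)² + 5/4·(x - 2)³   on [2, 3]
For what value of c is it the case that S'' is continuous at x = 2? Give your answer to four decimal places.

-0.5000

S_0''(x) = -16 + 15·(x - 1), so S_0''(2) = -1. On the right, S_1''(2) = 2c, so c = -1/2.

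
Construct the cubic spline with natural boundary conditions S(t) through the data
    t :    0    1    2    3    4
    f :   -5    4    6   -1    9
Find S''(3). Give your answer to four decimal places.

30.4286

Put M_i = S'' at the i-th knot. Here h = (1, 1, 1, 1) and Δ = (9, 2, -7, 10), so the interior equations h_(i-1)·M_(i-1) + 2(h_(i-1)+h_i)·M_i + h_i·M_(i+1) = 6(Δ_i − Δ_(i-1)) read
  1·M_0 + 4·M_1 + 1·M_2 = 6(Δ_1 - Δ_0) = -42
  1·M_1 + 4·M_2 + 1·M_3 = 6(Δ_2 - Δ_1) = -54
  1·M_2 + 4·M_3 + 1·M_4 = 6(Δ_3 - Δ_2) = 102
Natural end conditions: M_0 = M_4 = 0.
Solving: M_0 = 0, M_1 = -39/7, M_2 = -138/7, M_3 = 213/7, M_4 = 0.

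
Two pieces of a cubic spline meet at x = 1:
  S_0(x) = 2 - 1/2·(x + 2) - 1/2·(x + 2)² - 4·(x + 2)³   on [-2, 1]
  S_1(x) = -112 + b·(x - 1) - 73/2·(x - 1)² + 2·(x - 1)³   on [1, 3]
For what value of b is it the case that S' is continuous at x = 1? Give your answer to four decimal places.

S_0'(x) = -1/2 - 1·(x + 2) - 12·(x + 2)², so S_0'(1) = -223/2. On the right, S_1'(1) = b, so b = -223/2.

-111.5000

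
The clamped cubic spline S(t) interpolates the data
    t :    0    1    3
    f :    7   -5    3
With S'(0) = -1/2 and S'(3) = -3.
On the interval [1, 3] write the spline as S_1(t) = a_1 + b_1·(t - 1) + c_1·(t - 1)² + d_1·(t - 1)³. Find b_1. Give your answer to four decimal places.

Let m_i = S''(x_i). Step sizes h_i = 1, 2; slopes of the chords Δ_i = (y_(i+1) - y_i)/h_i = -12, 4.
  1·m_0 + 6·m_1 + 2·m_2 = 6(Δ_1 - Δ_0) = 96
Clamped end conditions give two more equations: 2h_0·m_0 + h_0·m_1 = 6(Δ_0 - S'(0)) = -69 and h_1·m_1 + 2h_1·m_2 = 6(S'(3) - Δ_1) = -42.
Solving: m_0 = -154/3, m_1 = 101/3, m_2 = -82/3.
On [1, 3], with S_1(t) = a_1 + b_1·(t - 1) + c_1·(t - 1)² + d_1·(t - 1)³: c_1 = m_1/2 = 101/6, d_1 = (m_2 - m_1)/(6h_1) = -61/12, b_1 = Δ_1 - h_1(2m_1 + m_2)/6 = -28/3.

-9.3333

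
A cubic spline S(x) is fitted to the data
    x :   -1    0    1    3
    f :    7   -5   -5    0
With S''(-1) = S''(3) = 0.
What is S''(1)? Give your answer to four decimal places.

Put M_i = S'' at the i-th knot. Here h = (1, 1, 2) and Δ = (-12, 0, 5/2), so the interior equations h_(i-1)·M_(i-1) + 2(h_(i-1)+h_i)·M_i + h_i·M_(i+1) = 6(Δ_i − Δ_(i-1)) read
  1·M_0 + 4·M_1 + 1·M_2 = 6(Δ_1 - Δ_0) = 72
  1·M_1 + 6·M_2 + 2·M_3 = 6(Δ_2 - Δ_1) = 15
Natural end conditions: M_0 = M_3 = 0.
Solving the tridiagonal system: M_0 = 0, M_1 = 417/23, M_2 = -12/23, M_3 = 0.

-0.5217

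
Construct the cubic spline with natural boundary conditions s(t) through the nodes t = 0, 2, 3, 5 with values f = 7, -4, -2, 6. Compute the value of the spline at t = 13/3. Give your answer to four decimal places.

3.1810

Put σ_i = s'' at the i-th knot. Here h = (2, 1, 2) and Δ = (-11/2, 2, 4), so the interior equations h_(i-1)·σ_(i-1) + 2(h_(i-1)+h_i)·σ_i + h_i·σ_(i+1) = 6(Δ_i − Δ_(i-1)) read
  2·σ_0 + 6·σ_1 + 1·σ_2 = 6(Δ_1 - Δ_0) = 45
  1·σ_1 + 6·σ_2 + 2·σ_3 = 6(Δ_2 - Δ_1) = 12
Natural end conditions: σ_0 = σ_3 = 0.
Hence σ_0 = 0, σ_1 = 258/35, σ_2 = 27/35, σ_3 = 0.
On [3, 5], s(t) = -2 + 122/35·(t - 3) + 27/70·(t - 3)² - 9/140·(t - 3)³.
With (t - 3) = 4/3: s(13/3) = 334/105.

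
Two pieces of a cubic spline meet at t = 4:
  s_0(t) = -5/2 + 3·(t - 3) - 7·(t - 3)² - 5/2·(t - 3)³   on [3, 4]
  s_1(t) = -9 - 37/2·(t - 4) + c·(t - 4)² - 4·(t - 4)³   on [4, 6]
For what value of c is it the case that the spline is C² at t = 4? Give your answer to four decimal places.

s_0''(t) = -14 - 15·(t - 3), so s_0''(4) = -29. On the right, s_1''(4) = 2c, so c = -29/2.

-14.5000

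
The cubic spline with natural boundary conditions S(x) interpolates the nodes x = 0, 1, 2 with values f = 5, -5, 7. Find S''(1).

Put M_i = S'' at the i-th knot. Here h = (1, 1) and Δ = (-10, 12), so the interior equations h_(i-1)·M_(i-1) + 2(h_(i-1)+h_i)·M_i + h_i·M_(i+1) = 6(Δ_i − Δ_(i-1)) read
  1·M_0 + 4·M_1 + 1·M_2 = 6(Δ_1 - Δ_0) = 132
Natural end conditions: M_0 = M_2 = 0.
Hence M_0 = 0, M_1 = 33, M_2 = 0.

33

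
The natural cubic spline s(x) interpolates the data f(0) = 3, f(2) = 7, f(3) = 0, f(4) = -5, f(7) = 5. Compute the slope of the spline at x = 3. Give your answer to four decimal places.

-7.2846

Let m_i = s''(x_i). Step sizes h_i = 2, 1, 1, 3; slopes of the chords Δ_i = (y_(i+1) - y_i)/h_i = 2, -7, -5, 10/3.
  2·m_0 + 6·m_1 + 1·m_2 = 6(Δ_1 - Δ_0) = -54
  1·m_1 + 4·m_2 + 1·m_3 = 6(Δ_2 - Δ_1) = 12
  1·m_2 + 8·m_3 + 3·m_4 = 6(Δ_3 - Δ_2) = 50
Natural end conditions: m_0 = m_4 = 0.
Solving: m_0 = 0, m_1 = -860/89, m_2 = 354/89, m_3 = 512/89, m_4 = 0.
On [3, 4], s'(x) = b_2 + 2c_2·(x - 3) + 3d_2·(x - 3)² with b_2 = Δ_2 - h_2(2m_2 + m_3)/6 = -1945/267, c_2 = m_2/2 = 177/89, d_2 = (m_3 - m_2)/(6h_2) = 79/267. So s'(3) = -1945/267.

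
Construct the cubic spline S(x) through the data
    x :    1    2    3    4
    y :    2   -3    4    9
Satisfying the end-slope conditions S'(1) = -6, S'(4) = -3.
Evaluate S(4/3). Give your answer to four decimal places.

Write m_i for S''(x_i). With h_i = 1, 1, 1 and divided differences Δ_i = -5, 7, 5, the continuity of S' gives the tridiagonal system
  1·m_0 + 4·m_1 + 1·m_2 = 6(Δ_1 - Δ_0) = 72
  1·m_1 + 4·m_2 + 1·m_3 = 6(Δ_2 - Δ_1) = -12
Clamped end conditions give two more equations: 2h_0·m_0 + h_0·m_1 = 6(Δ_0 - S'(1)) = 6 and h_2·m_2 + 2h_2·m_3 = 6(S'(4) - Δ_2) = -48.
Solving: m_0 = -36/5, m_1 = 102/5, m_2 = -12/5, m_3 = -114/5.
On [1, 2], S(x) = 2 - 6·(x - 1) - 18/5·(x - 1)² + 23/5·(x - 1)³.
With (x - 1) = 1/3: S(4/3) = -31/135.

-0.2296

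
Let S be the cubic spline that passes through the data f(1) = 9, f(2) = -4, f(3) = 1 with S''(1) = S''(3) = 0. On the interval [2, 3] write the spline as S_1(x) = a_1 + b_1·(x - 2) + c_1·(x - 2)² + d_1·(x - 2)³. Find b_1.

With M_i denoting the second derivative at x_i, h_i = 1, 1, and Δ_i = (y_(i+1) − y_i)/h_i = -13, 5:
  1·M_0 + 4·M_1 + 1·M_2 = 6(Δ_1 - Δ_0) = 108
Natural end conditions: M_0 = M_2 = 0.
Hence M_0 = 0, M_1 = 27, M_2 = 0.
On [2, 3], with S_1(x) = a_1 + b_1·(x - 2) + c_1·(x - 2)² + d_1·(x - 2)³: c_1 = M_1/2 = 27/2, d_1 = (M_2 - M_1)/(6h_1) = -9/2, b_1 = Δ_1 - h_1(2M_1 + M_2)/6 = -4.

-4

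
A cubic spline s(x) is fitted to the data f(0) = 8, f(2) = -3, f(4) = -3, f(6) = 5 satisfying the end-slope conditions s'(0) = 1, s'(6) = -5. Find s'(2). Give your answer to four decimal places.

-5.8000

Write σ_i for s''(x_i). With h_i = 2, 2, 2 and divided differences Δ_i = -11/2, 0, 4, the continuity of s' gives the tridiagonal system
  2·σ_0 + 8·σ_1 + 2·σ_2 = 6(Δ_1 - Δ_0) = 33
  2·σ_1 + 8·σ_2 + 2·σ_3 = 6(Δ_2 - Δ_1) = 24
Clamped end conditions give two more equations: 2h_0·σ_0 + h_0·σ_1 = 6(Δ_0 - s'(0)) = -39 and h_2·σ_2 + 2h_2·σ_3 = 6(s'(6) - Δ_2) = -54.
Solving: σ_0 = -127/10, σ_1 = 59/10, σ_2 = 28/5, σ_3 = -163/10.
On [2, 4], s'(x) = b_1 + 2c_1·(x - 2) + 3d_1·(x - 2)² with b_1 = Δ_1 - h_1(2σ_1 + σ_2)/6 = -29/5, c_1 = σ_1/2 = 59/20, d_1 = (σ_2 - σ_1)/(6h_1) = -1/40. So s'(2) = -29/5.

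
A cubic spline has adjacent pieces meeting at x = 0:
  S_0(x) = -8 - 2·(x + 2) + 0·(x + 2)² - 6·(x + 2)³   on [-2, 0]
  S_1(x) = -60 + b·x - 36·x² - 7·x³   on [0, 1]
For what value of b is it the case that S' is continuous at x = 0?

-74

S_0'(x) = -2 + 0·(x + 2) - 18·(x + 2)², so S_0'(0) = -74. On the right, S_1'(0) = b, so b = -74.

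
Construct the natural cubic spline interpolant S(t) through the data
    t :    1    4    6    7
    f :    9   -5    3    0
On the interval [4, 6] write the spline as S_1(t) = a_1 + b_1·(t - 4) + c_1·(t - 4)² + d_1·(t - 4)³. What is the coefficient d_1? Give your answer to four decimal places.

-1.3690

With M_i denoting the second derivative at x_i, h_i = 3, 2, 1, and Δ_i = (y_(i+1) − y_i)/h_i = -14/3, 4, -3:
  3·M_0 + 10·M_1 + 2·M_2 = 6(Δ_1 - Δ_0) = 52
  2·M_1 + 6·M_2 + 1·M_3 = 6(Δ_2 - Δ_1) = -42
Natural end conditions: M_0 = M_3 = 0.
Forward elimination and back-substitution give M_0 = 0, M_1 = 99/14, M_2 = -131/14, M_3 = 0.
On [4, 6], with S_1(t) = a_1 + b_1·(t - 4) + c_1·(t - 4)² + d_1·(t - 4)³: c_1 = M_1/2 = 99/28, d_1 = (M_2 - M_1)/(6h_1) = -115/84, b_1 = Δ_1 - h_1(2M_1 + M_2)/6 = 101/42.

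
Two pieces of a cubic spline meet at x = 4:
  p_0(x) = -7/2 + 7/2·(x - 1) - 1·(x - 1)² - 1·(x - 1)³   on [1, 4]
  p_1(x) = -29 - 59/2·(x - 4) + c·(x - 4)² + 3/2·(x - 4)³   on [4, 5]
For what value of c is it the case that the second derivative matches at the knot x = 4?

p_0''(x) = -2 - 6·(x - 1), so p_0''(4) = -20. On the right, p_1''(4) = 2c, so c = -10.

-10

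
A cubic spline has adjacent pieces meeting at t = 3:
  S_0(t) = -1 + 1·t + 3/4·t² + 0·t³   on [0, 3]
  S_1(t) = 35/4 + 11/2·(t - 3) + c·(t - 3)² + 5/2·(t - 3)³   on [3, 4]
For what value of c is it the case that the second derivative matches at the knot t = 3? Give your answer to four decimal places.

S_0''(t) = 3/2 + 0·t, so S_0''(3) = 3/2. On the right, S_1''(3) = 2c, so c = 3/4.

0.7500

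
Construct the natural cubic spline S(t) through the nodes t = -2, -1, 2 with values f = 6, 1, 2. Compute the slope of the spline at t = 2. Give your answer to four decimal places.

2.3333

Put σ_i = S'' at the i-th knot. Here h = (1, 3) and Δ = (-5, 1/3), so the interior equations h_(i-1)·σ_(i-1) + 2(h_(i-1)+h_i)·σ_i + h_i·σ_(i+1) = 6(Δ_i − Δ_(i-1)) read
  1·σ_0 + 8·σ_1 + 3·σ_2 = 6(Δ_1 - Δ_0) = 32
Natural end conditions: σ_0 = σ_2 = 0.
Solving the tridiagonal system: σ_0 = 0, σ_1 = 4, σ_2 = 0.
On [-1, 2], S'(t) = b_1 + 2c_1·(t + 1) + 3d_1·(t + 1)² with b_1 = Δ_1 - h_1(2σ_1 + σ_2)/6 = -11/3, c_1 = σ_1/2 = 2, d_1 = (σ_2 - σ_1)/(6h_1) = -2/9. So S'(2) = 7/3.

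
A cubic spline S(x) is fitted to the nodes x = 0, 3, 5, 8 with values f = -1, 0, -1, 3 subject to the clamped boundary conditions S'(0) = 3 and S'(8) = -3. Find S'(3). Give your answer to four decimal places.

Put σ_i = S'' at the i-th knot. Here h = (3, 2, 3) and Δ = (1/3, -1/2, 4/3), so the interior equations h_(i-1)·σ_(i-1) + 2(h_(i-1)+h_i)·σ_i + h_i·σ_(i+1) = 6(Δ_i − Δ_(i-1)) read
  3·σ_0 + 10·σ_1 + 2·σ_2 = 6(Δ_1 - Δ_0) = -5
  2·σ_1 + 10·σ_2 + 3·σ_3 = 6(Δ_2 - Δ_1) = 11
Clamped end conditions give two more equations: 2h_0·σ_0 + h_0·σ_1 = 6(Δ_0 - S'(0)) = -16 and h_2·σ_2 + 2h_2·σ_3 = 6(S'(8) - Δ_2) = -26.
Solving the tridiagonal system: σ_0 = -683/273, σ_1 = -30/91, σ_2 = 264/91, σ_3 = -1579/273.
On [3, 5], S'(x) = b_1 + 2c_1·(x - 3) + 3d_1·(x - 3)² with b_1 = Δ_1 - h_1(2σ_1 + σ_2)/6 = -227/182, c_1 = σ_1/2 = -15/91, d_1 = (σ_2 - σ_1)/(6h_1) = 7/26. So S'(3) = -227/182.

-1.2473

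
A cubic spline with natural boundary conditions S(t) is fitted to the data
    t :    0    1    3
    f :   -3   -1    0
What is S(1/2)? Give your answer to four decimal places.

-1.9063

Let M_i = S''(x_i). Step sizes h_i = 1, 2; slopes of the chords Δ_i = (y_(i+1) - y_i)/h_i = 2, 1/2.
  1·M_0 + 6·M_1 + 2·M_2 = 6(Δ_1 - Δ_0) = -9
Natural end conditions: M_0 = M_2 = 0.
Forward elimination and back-substitution give M_0 = 0, M_1 = -3/2, M_2 = 0.
On [0, 1], S(t) = -3 + 9/4·t + 0·t² - 1/4·t³.
With t = 1/2: S(1/2) = -61/32.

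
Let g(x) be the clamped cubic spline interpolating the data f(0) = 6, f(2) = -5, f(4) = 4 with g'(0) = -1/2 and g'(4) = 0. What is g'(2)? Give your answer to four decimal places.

-0.6250

Let M_i = g''(x_i). Step sizes h_i = 2, 2; slopes of the chords Δ_i = (y_(i+1) - y_i)/h_i = -11/2, 9/2.
  2·M_0 + 8·M_1 + 2·M_2 = 6(Δ_1 - Δ_0) = 60
Clamped end conditions give two more equations: 2h_0·M_0 + h_0·M_1 = 6(Δ_0 - g'(0)) = -30 and h_1·M_1 + 2h_1·M_2 = 6(g'(4) - Δ_1) = -27.
Solving the tridiagonal system: M_0 = -119/8, M_1 = 59/4, M_2 = -113/8.
On [2, 4], g'(x) = b_1 + 2c_1·(x - 2) + 3d_1·(x - 2)² with b_1 = Δ_1 - h_1(2M_1 + M_2)/6 = -5/8, c_1 = M_1/2 = 59/8, d_1 = (M_2 - M_1)/(6h_1) = -77/32. So g'(2) = -5/8.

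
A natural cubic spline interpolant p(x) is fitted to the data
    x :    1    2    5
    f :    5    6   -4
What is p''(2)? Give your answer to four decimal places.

Put M_i = p'' at the i-th knot. Here h = (1, 3) and Δ = (1, -10/3), so the interior equations h_(i-1)·M_(i-1) + 2(h_(i-1)+h_i)·M_i + h_i·M_(i+1) = 6(Δ_i − Δ_(i-1)) read
  1·M_0 + 8·M_1 + 3·M_2 = 6(Δ_1 - Δ_0) = -26
Natural end conditions: M_0 = M_2 = 0.
Forward elimination and back-substitution give M_0 = 0, M_1 = -13/4, M_2 = 0.

-3.2500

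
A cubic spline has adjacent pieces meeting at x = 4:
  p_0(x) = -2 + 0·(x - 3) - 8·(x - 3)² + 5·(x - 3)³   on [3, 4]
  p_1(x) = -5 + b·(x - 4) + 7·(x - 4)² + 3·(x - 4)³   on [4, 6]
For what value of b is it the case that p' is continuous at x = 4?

-1

p_0'(x) = 0 - 16·(x - 3) + 15·(x - 3)², so p_0'(4) = -1. On the right, p_1'(4) = b, so b = -1.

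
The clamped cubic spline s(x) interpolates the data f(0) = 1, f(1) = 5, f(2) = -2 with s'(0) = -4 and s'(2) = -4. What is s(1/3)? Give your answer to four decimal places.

1.4630

Write σ_i for s''(x_i). With h_i = 1, 1 and divided differences Δ_i = 4, -7, the continuity of s' gives the tridiagonal system
  1·σ_0 + 4·σ_1 + 1·σ_2 = 6(Δ_1 - Δ_0) = -66
Clamped end conditions give two more equations: 2h_0·σ_0 + h_0·σ_1 = 6(Δ_0 - s'(0)) = 48 and h_1·σ_1 + 2h_1·σ_2 = 6(s'(2) - Δ_1) = 18.
Forward elimination and back-substitution give σ_0 = 81/2, σ_1 = -33, σ_2 = 51/2.
On [0, 1], s(x) = 1 - 4·x + 81/4·x² - 49/4·x³.
With x = 1/3: s(1/3) = 79/54.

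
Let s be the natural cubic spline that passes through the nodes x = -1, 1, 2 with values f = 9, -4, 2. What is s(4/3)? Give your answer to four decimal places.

-2.7716

Write m_i for s''(x_i). With h_i = 2, 1 and divided differences Δ_i = -13/2, 6, the continuity of s' gives the tridiagonal system
  2·m_0 + 6·m_1 + 1·m_2 = 6(Δ_1 - Δ_0) = 75
Natural end conditions: m_0 = m_2 = 0.
Solving: m_0 = 0, m_1 = 25/2, m_2 = 0.
On [1, 2], s(x) = -4 + 11/6·(x - 1) + 25/4·(x - 1)² - 25/12·(x - 1)³.
With (x - 1) = 1/3: s(4/3) = -449/162.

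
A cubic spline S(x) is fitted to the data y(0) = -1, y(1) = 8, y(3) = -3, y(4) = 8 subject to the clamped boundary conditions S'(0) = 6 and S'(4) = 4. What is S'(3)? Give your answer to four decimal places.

Put m_i = S'' at the i-th knot. Here h = (1, 2, 1) and Δ = (9, -11/2, 11), so the interior equations h_(i-1)·m_(i-1) + 2(h_(i-1)+h_i)·m_i + h_i·m_(i+1) = 6(Δ_i − Δ_(i-1)) read
  1·m_0 + 6·m_1 + 2·m_2 = 6(Δ_1 - Δ_0) = -87
  2·m_1 + 6·m_2 + 1·m_3 = 6(Δ_2 - Δ_1) = 99
Clamped end conditions give two more equations: 2h_0·m_0 + h_0·m_1 = 6(Δ_0 - S'(0)) = 18 and h_2·m_2 + 2h_2·m_3 = 6(S'(4) - Δ_2) = -42.
Solving: m_0 = 827/35, m_1 = -1024/35, m_2 = 1136/35, m_3 = -1303/35.
On [3, 4], S'(x) = b_2 + 2c_2·(x - 3) + 3d_2·(x - 3)² with b_2 = Δ_2 - h_2(2m_2 + m_3)/6 = 447/70, c_2 = m_2/2 = 568/35, d_2 = (m_3 - m_2)/(6h_2) = -813/70. So S'(3) = 447/70.

6.3857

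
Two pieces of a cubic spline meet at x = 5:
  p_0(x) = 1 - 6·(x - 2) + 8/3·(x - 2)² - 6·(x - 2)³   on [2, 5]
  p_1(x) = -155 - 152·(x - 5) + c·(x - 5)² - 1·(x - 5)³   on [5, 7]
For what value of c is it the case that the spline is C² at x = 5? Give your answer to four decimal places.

-51.3333

p_0''(x) = 16/3 - 36·(x - 2), so p_0''(5) = -308/3. On the right, p_1''(5) = 2c, so c = -154/3.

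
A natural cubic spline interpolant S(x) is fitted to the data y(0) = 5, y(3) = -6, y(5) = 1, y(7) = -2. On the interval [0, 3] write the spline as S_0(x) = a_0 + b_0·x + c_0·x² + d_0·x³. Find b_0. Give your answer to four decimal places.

Put M_i = S'' at the i-th knot. Here h = (3, 2, 2) and Δ = (-11/3, 7/2, -3/2), so the interior equations h_(i-1)·M_(i-1) + 2(h_(i-1)+h_i)·M_i + h_i·M_(i+1) = 6(Δ_i − Δ_(i-1)) read
  3·M_0 + 10·M_1 + 2·M_2 = 6(Δ_1 - Δ_0) = 43
  2·M_1 + 8·M_2 + 2·M_3 = 6(Δ_2 - Δ_1) = -30
Natural end conditions: M_0 = M_3 = 0.
Forward elimination and back-substitution give M_0 = 0, M_1 = 101/19, M_2 = -193/38, M_3 = 0.
On [0, 3], with S_0(x) = a_0 + b_0·x + c_0·x² + d_0·x³: c_0 = M_0/2 = 0, d_0 = (M_1 - M_0)/(6h_0) = 101/342, b_0 = Δ_0 - h_0(2M_0 + M_1)/6 = -721/114.

-6.3246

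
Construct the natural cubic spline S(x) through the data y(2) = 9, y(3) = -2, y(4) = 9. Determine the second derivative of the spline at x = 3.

Put m_i = S'' at the i-th knot. Here h = (1, 1) and Δ = (-11, 11), so the interior equations h_(i-1)·m_(i-1) + 2(h_(i-1)+h_i)·m_i + h_i·m_(i+1) = 6(Δ_i − Δ_(i-1)) read
  1·m_0 + 4·m_1 + 1·m_2 = 6(Δ_1 - Δ_0) = 132
Natural end conditions: m_0 = m_2 = 0.
Solving: m_0 = 0, m_1 = 33, m_2 = 0.

33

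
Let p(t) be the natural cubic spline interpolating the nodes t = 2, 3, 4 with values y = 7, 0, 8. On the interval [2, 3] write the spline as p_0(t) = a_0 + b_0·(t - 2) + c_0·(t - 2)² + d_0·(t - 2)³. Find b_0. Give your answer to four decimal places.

-10.7500

Let M_i = p''(x_i). Step sizes h_i = 1, 1; slopes of the chords Δ_i = (y_(i+1) - y_i)/h_i = -7, 8.
  1·M_0 + 4·M_1 + 1·M_2 = 6(Δ_1 - Δ_0) = 90
Natural end conditions: M_0 = M_2 = 0.
Solving the tridiagonal system: M_0 = 0, M_1 = 45/2, M_2 = 0.
On [2, 3], with p_0(t) = a_0 + b_0·(t - 2) + c_0·(t - 2)² + d_0·(t - 2)³: c_0 = M_0/2 = 0, d_0 = (M_1 - M_0)/(6h_0) = 15/4, b_0 = Δ_0 - h_0(2M_0 + M_1)/6 = -43/4.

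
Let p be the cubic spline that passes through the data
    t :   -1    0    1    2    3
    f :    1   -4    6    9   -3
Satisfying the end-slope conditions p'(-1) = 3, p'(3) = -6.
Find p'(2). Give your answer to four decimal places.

Let M_i = p''(x_i). Step sizes h_i = 1, 1, 1, 1; slopes of the chords Δ_i = (y_(i+1) - y_i)/h_i = -5, 10, 3, -12.
  1·M_0 + 4·M_1 + 1·M_2 = 6(Δ_1 - Δ_0) = 90
  1·M_1 + 4·M_2 + 1·M_3 = 6(Δ_2 - Δ_1) = -42
  1·M_2 + 4·M_3 + 1·M_4 = 6(Δ_3 - Δ_2) = -90
Clamped end conditions give two more equations: 2h_0·M_0 + h_0·M_1 = 6(Δ_0 - p'(-1)) = -48 and h_3·M_3 + 2h_3·M_4 = 6(p'(3) - Δ_3) = 36.
Solving the tridiagonal system: M_0 = -1179/28, M_1 = 507/14, M_2 = -51/4, M_3 = -381/14, M_4 = 885/28.
On [2, 3], p'(t) = b_3 + 2c_3·(t - 2) + 3d_3·(t - 2)² with b_3 = Δ_3 - h_3(2M_3 + M_4)/6 = -459/56, c_3 = M_3/2 = -381/28, d_3 = (M_4 - M_3)/(6h_3) = 549/56. So p'(2) = -459/56.

-8.1964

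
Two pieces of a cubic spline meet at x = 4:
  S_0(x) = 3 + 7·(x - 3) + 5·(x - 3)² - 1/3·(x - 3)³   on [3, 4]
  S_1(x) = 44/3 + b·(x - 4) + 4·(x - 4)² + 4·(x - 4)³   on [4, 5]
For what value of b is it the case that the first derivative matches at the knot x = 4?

16

S_0'(x) = 7 + 10·(x - 3) - 1·(x - 3)², so S_0'(4) = 16. On the right, S_1'(4) = b, so b = 16.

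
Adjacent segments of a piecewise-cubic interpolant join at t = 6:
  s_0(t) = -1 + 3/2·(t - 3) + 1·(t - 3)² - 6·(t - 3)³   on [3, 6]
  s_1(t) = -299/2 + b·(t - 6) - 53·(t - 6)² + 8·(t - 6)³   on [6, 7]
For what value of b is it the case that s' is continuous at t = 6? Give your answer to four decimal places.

s_0'(t) = 3/2 + 2·(t - 3) - 18·(t - 3)², so s_0'(6) = -309/2. On the right, s_1'(6) = b, so b = -309/2.

-154.5000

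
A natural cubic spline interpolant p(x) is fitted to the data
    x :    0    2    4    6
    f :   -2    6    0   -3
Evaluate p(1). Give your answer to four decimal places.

3.4750

Let σ_i = p''(x_i). Step sizes h_i = 2, 2, 2; slopes of the chords Δ_i = (y_(i+1) - y_i)/h_i = 4, -3, -3/2.
  2·σ_0 + 8·σ_1 + 2·σ_2 = 6(Δ_1 - Δ_0) = -42
  2·σ_1 + 8·σ_2 + 2·σ_3 = 6(Δ_2 - Δ_1) = 9
Natural end conditions: σ_0 = σ_3 = 0.
Solving the tridiagonal system: σ_0 = 0, σ_1 = -59/10, σ_2 = 13/5, σ_3 = 0.
On [0, 2], p(x) = -2 + 179/30·x + 0·x² - 59/120·x³.
With x = 1: p(1) = 139/40.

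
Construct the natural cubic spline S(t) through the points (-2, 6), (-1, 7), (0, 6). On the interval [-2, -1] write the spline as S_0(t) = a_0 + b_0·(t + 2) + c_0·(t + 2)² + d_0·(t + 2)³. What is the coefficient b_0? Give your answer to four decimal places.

Let σ_i = S''(x_i). Step sizes h_i = 1, 1; slopes of the chords Δ_i = (y_(i+1) - y_i)/h_i = 1, -1.
  1·σ_0 + 4·σ_1 + 1·σ_2 = 6(Δ_1 - Δ_0) = -12
Natural end conditions: σ_0 = σ_2 = 0.
Solving: σ_0 = 0, σ_1 = -3, σ_2 = 0.
On [-2, -1], with S_0(t) = a_0 + b_0·(t + 2) + c_0·(t + 2)² + d_0·(t + 2)³: c_0 = σ_0/2 = 0, d_0 = (σ_1 - σ_0)/(6h_0) = -1/2, b_0 = Δ_0 - h_0(2σ_0 + σ_1)/6 = 3/2.

1.5000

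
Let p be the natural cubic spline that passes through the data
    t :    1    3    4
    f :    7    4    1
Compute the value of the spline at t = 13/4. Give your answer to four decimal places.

With M_i denoting the second derivative at x_i, h_i = 2, 1, and Δ_i = (y_(i+1) − y_i)/h_i = -3/2, -3:
  2·M_0 + 6·M_1 + 1·M_2 = 6(Δ_1 - Δ_0) = -9
Natural end conditions: M_0 = M_2 = 0.
Solving the tridiagonal system: M_0 = 0, M_1 = -3/2, M_2 = 0.
On [3, 4], p(t) = 4 - 5/2·(t - 3) - 3/4·(t - 3)² + 1/4·(t - 3)³.
With (t - 3) = 1/4: p(13/4) = 853/256.

3.3320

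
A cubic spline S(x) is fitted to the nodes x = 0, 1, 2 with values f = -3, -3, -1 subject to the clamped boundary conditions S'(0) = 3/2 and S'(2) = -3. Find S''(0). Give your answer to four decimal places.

Let σ_i = S''(x_i). Step sizes h_i = 1, 1; slopes of the chords Δ_i = (y_(i+1) - y_i)/h_i = 0, 2.
  1·σ_0 + 4·σ_1 + 1·σ_2 = 6(Δ_1 - Δ_0) = 12
Clamped end conditions give two more equations: 2h_0·σ_0 + h_0·σ_1 = 6(Δ_0 - S'(0)) = -9 and h_1·σ_1 + 2h_1·σ_2 = 6(S'(2) - Δ_1) = -30.
Solving: σ_0 = -39/4, σ_1 = 21/2, σ_2 = -81/4.

-9.7500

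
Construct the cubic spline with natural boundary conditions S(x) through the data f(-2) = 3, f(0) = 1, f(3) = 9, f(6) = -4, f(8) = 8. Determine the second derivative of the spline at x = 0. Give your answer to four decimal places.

Put σ_i = S'' at the i-th knot. Here h = (2, 3, 3, 2) and Δ = (-1, 8/3, -13/3, 6), so the interior equations h_(i-1)·σ_(i-1) + 2(h_(i-1)+h_i)·σ_i + h_i·σ_(i+1) = 6(Δ_i − Δ_(i-1)) read
  2·σ_0 + 10·σ_1 + 3·σ_2 = 6(Δ_1 - Δ_0) = 22
  3·σ_1 + 12·σ_2 + 3·σ_3 = 6(Δ_2 - Δ_1) = -42
  3·σ_2 + 10·σ_3 + 2·σ_4 = 6(Δ_3 - Δ_2) = 62
Natural end conditions: σ_0 = σ_4 = 0.
Hence σ_0 = 0, σ_1 = 71/17, σ_2 = -112/17, σ_3 = 139/17, σ_4 = 0.

4.1765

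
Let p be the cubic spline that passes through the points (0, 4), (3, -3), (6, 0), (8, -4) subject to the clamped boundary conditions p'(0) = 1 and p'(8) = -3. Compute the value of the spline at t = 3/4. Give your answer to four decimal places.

3.5021

Let m_i = p''(x_i). Step sizes h_i = 3, 3, 2; slopes of the chords Δ_i = (y_(i+1) - y_i)/h_i = -7/3, 1, -2.
  3·m_0 + 12·m_1 + 3·m_2 = 6(Δ_1 - Δ_0) = 20
  3·m_1 + 10·m_2 + 2·m_3 = 6(Δ_2 - Δ_1) = -18
Clamped end conditions give two more equations: 2h_0·m_0 + h_0·m_1 = 6(Δ_0 - p'(0)) = -20 and h_2·m_2 + 2h_2·m_3 = 6(p'(8) - Δ_2) = -6.
Hence m_0 = -295/57, m_1 = 70/19, m_2 = -55/19, m_3 = -1/19.
On [0, 3], p(t) = 4 + 1·t - 295/114·t² + 505/1026·t³.
With t = 3/4: p(3/4) = 8517/2432.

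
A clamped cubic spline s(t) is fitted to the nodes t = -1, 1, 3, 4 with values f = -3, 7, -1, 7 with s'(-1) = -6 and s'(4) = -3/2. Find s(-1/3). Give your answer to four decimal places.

-2.2818

With m_i denoting the second derivative at x_i, h_i = 2, 2, 1, and Δ_i = (y_(i+1) − y_i)/h_i = 5, -4, 8:
  2·m_0 + 8·m_1 + 2·m_2 = 6(Δ_1 - Δ_0) = -54
  2·m_1 + 6·m_2 + 1·m_3 = 6(Δ_2 - Δ_1) = 72
Clamped end conditions give two more equations: 2h_0·m_0 + h_0·m_1 = 6(Δ_0 - s'(-1)) = 66 and h_2·m_2 + 2h_2·m_3 = 6(s'(4) - Δ_2) = -57.
Solving: m_0 = 606/23, m_1 = -453/23, m_2 = 585/23, m_3 = -948/23.
On [-1, 1], s(t) = -3 - 6·(t + 1) + 303/23·(t + 1)² - 353/92·(t + 1)³.
With (t + 1) = 2/3: s(-1/3) = -1417/621.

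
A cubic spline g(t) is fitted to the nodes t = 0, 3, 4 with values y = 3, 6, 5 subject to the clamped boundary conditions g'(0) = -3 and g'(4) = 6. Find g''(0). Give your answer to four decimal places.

7.7500

With M_i denoting the second derivative at x_i, h_i = 3, 1, and Δ_i = (y_(i+1) − y_i)/h_i = 1, -1:
  3·M_0 + 8·M_1 + 1·M_2 = 6(Δ_1 - Δ_0) = -12
Clamped end conditions give two more equations: 2h_0·M_0 + h_0·M_1 = 6(Δ_0 - g'(0)) = 24 and h_1·M_1 + 2h_1·M_2 = 6(g'(4) - Δ_1) = 42.
Forward elimination and back-substitution give M_0 = 31/4, M_1 = -15/2, M_2 = 99/4.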